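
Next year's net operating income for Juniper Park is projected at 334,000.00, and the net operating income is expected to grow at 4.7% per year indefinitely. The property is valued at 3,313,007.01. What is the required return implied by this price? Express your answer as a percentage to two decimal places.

P = D₁/(r − g) ⇒ r = D₁/P + g = 334,000.0000/3,313,007.01 + 0.047 = 0.100815 + 0.047 = 0.147815

14.78%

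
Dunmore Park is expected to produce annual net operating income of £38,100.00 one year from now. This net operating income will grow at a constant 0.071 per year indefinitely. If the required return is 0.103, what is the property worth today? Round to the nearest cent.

£1190625.00

Growing perpetuity: P = D₁ / (r − g) = £38,100.0000 / (0.103 − 0.071) = £1,190,625.00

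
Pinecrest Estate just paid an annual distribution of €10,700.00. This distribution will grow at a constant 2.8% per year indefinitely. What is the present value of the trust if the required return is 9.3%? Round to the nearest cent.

D₁ = D₀ × (1 + g) = €10,700.00 × 1.028 = €10,999.6000
Growing perpetuity: P = D₁ / (r − g) = €10,999.6000 / (0.093 − 0.028) = €169,224.62

€169224.62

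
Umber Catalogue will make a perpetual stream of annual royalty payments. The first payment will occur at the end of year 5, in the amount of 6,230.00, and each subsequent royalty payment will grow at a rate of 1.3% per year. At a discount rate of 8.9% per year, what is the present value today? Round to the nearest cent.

58285.82

Value at end of year 4: C₁ / (r − g) = 6,230.00 / (0.089 − 0.013) = 81,973.6842
Discount to today: PV = 81,973.6842 / (1 + 0.089)^4 = 81,973.6842 / 1.406409 = 58,285.82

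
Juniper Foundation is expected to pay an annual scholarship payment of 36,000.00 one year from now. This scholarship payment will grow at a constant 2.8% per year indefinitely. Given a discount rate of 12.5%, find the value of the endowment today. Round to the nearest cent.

371134.02

Growing perpetuity: P = D₁ / (r − g) = 36,000.0000 / (0.125 − 0.028) = 371,134.02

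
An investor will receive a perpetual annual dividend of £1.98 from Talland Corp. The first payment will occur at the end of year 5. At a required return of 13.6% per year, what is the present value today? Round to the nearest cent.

£8.74

Value at end of year 4: C / r = £1.98 / 0.136 = £14.5588
Discount to today: PV = £14.5588 / (1 + 0.136)^4 = £14.5588 / 1.665380 = £8.74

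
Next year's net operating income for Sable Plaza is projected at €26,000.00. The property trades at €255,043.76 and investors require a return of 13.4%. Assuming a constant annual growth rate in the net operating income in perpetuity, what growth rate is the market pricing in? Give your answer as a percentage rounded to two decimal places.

P = D₁/(r−g) ⇒ g = r − D₁/P = 0.134 − €26,000.00/€255,043.76 = 0.032057

3.21%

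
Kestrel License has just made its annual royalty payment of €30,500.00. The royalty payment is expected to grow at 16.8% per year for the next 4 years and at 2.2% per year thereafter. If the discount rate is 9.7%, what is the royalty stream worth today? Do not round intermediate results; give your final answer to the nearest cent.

D_1 = 35624.00000
D_2 = 41608.83200
D_3 = 48599.11578
D_4 = 56763.76723
Terminal value at year 4: TV = D_4×(1+g_2)/(r−g_2) = 58012.57011/0.075 = 773500.93474
P_0 = D_1/(1+r)^1 + D_2/(1+r)^2 + D_3/(1+r)^3 + D_4/(1+r)^4 + TV/(1+r)^4
    = 32474.02005 + 34575.80257 + 36813.61660 + 39196.26635 + 534114.45612 = 677174.16169

€677174.16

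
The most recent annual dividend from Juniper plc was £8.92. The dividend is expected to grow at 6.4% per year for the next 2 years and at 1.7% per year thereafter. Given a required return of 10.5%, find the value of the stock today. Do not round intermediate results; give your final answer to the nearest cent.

D_1 = 9.49088
D_2 = 10.09830
Terminal value at year 2: TV = D_2×(1+g_2)/(r−g_2) = 10.26997/0.088 = 116.70417
P_0 = D_1/(1+r)^1 + D_2/(1+r)^2 + TV/(1+r)^2
    = 8.58903 + 8.27034 + 95.57886 = 112.43823

£112.44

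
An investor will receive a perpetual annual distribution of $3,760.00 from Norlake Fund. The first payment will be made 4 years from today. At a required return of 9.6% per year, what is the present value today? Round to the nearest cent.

$29749.86

Value at end of year 3: C / r = $3,760.00 / 0.096 = $39,166.6667
Discount to today: PV = $39,166.6667 / (1 + 0.096)^3 = $39,166.6667 / 1.316533 = $29,749.86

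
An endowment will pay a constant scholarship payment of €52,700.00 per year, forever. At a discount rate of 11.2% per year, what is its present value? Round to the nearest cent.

€470535.71

Level perpetuity: PV = C / r = €52,700.00 / 0.112 = €470,535.71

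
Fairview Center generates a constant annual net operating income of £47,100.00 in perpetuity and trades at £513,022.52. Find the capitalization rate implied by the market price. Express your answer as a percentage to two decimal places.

P = C/r ⇒ r = C/P = £47,100.00/£513,022.52 = 0.091809

9.18%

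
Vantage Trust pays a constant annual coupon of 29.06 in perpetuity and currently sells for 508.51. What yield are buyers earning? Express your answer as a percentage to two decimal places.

P = C/r ⇒ r = C/P = 29.06/508.51 = 0.057147

5.71%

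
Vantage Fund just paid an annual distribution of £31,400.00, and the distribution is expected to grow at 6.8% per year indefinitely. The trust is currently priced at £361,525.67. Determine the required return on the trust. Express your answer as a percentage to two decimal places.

16.08%

D₁ = £31,400.00 × 1.068 = £33,535.2000
P = D₁/(r − g) ⇒ r = D₁/P + g = £33,535.2000/£361,525.67 + 0.068 = 0.092760 + 0.068 = 0.160760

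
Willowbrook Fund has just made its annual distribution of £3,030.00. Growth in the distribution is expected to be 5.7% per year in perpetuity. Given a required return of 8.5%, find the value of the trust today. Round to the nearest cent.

D₁ = D₀ × (1 + g) = £3,030.00 × 1.057 = £3,202.7100
Growing perpetuity: P = D₁ / (r − g) = £3,202.7100 / (0.085 − 0.057) = £114,382.50

£114382.50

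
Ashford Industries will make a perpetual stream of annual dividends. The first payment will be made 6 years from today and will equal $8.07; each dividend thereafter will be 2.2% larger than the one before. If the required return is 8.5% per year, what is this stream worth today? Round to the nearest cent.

$85.19

Value at end of year 5: C₁ / (r − g) = $8.07 / (0.085 − 0.022) = $128.0952
Discount to today: PV = $128.0952 / (1 + 0.085)^5 = $128.0952 / 1.503657 = $85.19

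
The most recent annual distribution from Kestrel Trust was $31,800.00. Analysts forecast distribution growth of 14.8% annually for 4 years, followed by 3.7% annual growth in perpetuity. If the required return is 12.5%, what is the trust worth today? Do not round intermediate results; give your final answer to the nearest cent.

D_1 = 36506.40000
D_2 = 41909.34720
D_3 = 48111.93059
D_4 = 55232.49631
Terminal value at year 4: TV = D_4×(1+g_2)/(r−g_2) = 57276.09868/0.088 = 650864.75768
P_0 = D_1/(1+r)^1 + D_2/(1+r)^2 + D_3/(1+r)^3 + D_4/(1+r)^4 + TV/(1+r)^4
    = 32450.13333 + 33113.55828 + 33790.54658 + 34481.37554 + 406331.66399 = 540167.27773

$540167.28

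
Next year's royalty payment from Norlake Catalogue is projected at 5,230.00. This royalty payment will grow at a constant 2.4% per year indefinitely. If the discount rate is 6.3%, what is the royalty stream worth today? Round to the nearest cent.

Growing perpetuity: P = D₁ / (r − g) = 5,230.0000 / (0.063 − 0.024) = 134,102.56

134102.56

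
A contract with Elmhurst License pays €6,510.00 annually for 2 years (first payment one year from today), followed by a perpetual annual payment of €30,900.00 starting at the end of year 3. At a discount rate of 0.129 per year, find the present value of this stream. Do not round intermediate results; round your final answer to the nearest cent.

PV of 2-year annuity: €6,510.00 × [1 − (1+0.129)^−2] / 0.129 = 10873.48516
Perpetuity value at year 2: €30,900.00 / 0.129 = 239534.88372
PV of perpetuity: 239534.88372 / (1+0.129)^2 = 187923.41037
Total PV = 10873.48516 + 187923.41037 = 198796.89553

€198796.90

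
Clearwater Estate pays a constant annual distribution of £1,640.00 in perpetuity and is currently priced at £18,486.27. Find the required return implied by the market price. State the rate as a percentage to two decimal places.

8.87%

P = C/r ⇒ r = C/P = £1,640.00/£18,486.27 = 0.088714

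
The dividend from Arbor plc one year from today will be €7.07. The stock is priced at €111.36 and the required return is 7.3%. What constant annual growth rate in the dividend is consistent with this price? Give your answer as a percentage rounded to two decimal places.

0.95%

P = D₁/(r−g) ⇒ g = r − D₁/P = 0.073 − €7.07/€111.36 = 0.009512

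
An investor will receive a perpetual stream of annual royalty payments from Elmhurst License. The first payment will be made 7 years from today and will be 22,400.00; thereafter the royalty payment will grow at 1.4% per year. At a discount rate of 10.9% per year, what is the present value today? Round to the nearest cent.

Value at end of year 6: C₁ / (r − g) = 22,400.00 / (0.109 − 0.014) = 235,789.4737
Discount to today: PV = 235,789.4737 / (1 + 0.109)^6 = 235,789.4737 / 1.860327 = 126,746.26

126746.26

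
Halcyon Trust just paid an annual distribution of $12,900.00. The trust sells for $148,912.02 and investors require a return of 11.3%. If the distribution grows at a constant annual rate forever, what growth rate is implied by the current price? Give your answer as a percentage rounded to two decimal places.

P = D₀(1+g)/(r−g) ⇒ P(r−g) = D₀(1+g) ⇒ g(P+D₀) = P·r − D₀
g = (P·r − D₀)/(P + D₀) = ($148,912.02×0.113 − $12,900.00) / ($148,912.02 + $12,900.00) = 0.024269

2.43%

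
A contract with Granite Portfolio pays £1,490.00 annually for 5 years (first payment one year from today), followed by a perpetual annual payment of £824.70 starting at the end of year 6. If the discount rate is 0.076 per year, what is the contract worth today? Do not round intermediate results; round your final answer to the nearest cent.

£13535.91

PV of 5-year annuity: £1,490.00 × [1 − (1+0.076)^−5] / 0.076 = 6012.38827
Perpetuity value at year 5: £824.70 / 0.076 = 10851.31579
PV of perpetuity: 10851.31579 / (1+0.076)^5 = 7523.51941
Total PV = 6012.38827 + 7523.51941 = 13535.90768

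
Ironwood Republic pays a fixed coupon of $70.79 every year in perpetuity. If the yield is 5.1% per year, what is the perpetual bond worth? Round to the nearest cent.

Level perpetuity: PV = C / r = $70.79 / 0.051 = $1,388.04

$1388.04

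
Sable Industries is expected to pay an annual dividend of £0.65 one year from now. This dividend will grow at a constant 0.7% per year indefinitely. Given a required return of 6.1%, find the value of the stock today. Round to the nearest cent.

£12.04

Growing perpetuity: P = D₁ / (r − g) = £0.6500 / (0.061 − 0.007) = £12.04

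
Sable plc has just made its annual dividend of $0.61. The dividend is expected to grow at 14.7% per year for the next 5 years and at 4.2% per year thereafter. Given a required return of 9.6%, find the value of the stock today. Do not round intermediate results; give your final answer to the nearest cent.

$18.28

D_1 = 0.69967
D_2 = 0.80252
D_3 = 0.92049
D_4 = 1.05580
D_5 = 1.21101
Terminal value at year 5: TV = D_5×(1+g_2)/(r−g_2) = 1.26187/0.054 = 23.36796
P_0 = D_1/(1+r)^1 + D_2/(1+r)^2 + D_3/(1+r)^3 + D_4/(1+r)^4 + D_5/(1+r)^5 + TV/(1+r)^5
    = 0.63839 + 0.66809 + 0.69918 + 0.73171 + 0.76576 + 14.77638 = 18.27951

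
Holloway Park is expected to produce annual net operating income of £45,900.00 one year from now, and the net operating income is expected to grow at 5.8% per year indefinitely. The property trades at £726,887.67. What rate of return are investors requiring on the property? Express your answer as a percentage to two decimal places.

P = D₁/(r − g) ⇒ r = D₁/P + g = £45,900.0000/£726,887.67 + 0.058 = 0.063146 + 0.058 = 0.121146

12.11%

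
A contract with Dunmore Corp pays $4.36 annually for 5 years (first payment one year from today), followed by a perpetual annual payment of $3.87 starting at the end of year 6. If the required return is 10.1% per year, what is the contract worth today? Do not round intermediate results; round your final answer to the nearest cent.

$40.17

PV of 5-year annuity: $4.36 × [1 − (1+0.101)^−5] / 0.101 = 16.48569
Perpetuity value at year 5: $3.87 / 0.101 = 38.31683
PV of perpetuity: 38.31683 / (1+0.101)^5 = 23.68389
Total PV = 16.48569 + 23.68389 = 40.16958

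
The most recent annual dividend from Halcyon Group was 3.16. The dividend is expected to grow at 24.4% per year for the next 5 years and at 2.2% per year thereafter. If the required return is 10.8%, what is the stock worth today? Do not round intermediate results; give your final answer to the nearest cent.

89.66

D_1 = 3.93104
D_2 = 4.89021
D_3 = 6.08343
D_4 = 7.56778
D_5 = 9.41432
Terminal value at year 5: TV = D_5×(1+g_2)/(r−g_2) = 9.62144/0.086 = 111.87716
P_0 = D_1/(1+r)^1 + D_2/(1+r)^2 + D_3/(1+r)^3 + D_4/(1+r)^4 + D_5/(1+r)^5 + TV/(1+r)^5
    = 3.54787 + 3.98335 + 4.47228 + 5.02122 + 5.63755 + 66.99504 = 89.65731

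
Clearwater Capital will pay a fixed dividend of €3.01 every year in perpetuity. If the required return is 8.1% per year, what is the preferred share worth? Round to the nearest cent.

Level perpetuity: PV = C / r = €3.01 / 0.081 = €37.16

€37.16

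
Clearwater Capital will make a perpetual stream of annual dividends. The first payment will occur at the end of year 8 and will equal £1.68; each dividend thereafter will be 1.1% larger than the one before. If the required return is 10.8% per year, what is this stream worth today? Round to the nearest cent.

£8.45

Value at end of year 7: C₁ / (r − g) = £1.68 / (0.108 − 0.011) = £17.3196
Discount to today: PV = £17.3196 / (1 + 0.108)^7 = £17.3196 / 2.050115 = £8.45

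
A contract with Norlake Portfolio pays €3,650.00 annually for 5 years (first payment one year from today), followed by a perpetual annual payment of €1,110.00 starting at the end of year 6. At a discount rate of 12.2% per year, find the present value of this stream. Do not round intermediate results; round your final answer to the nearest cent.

PV of 5-year annuity: €3,650.00 × [1 − (1+0.122)^−5] / 0.122 = 13092.50295
Perpetuity value at year 5: €1,110.00 / 0.122 = 9098.36066
PV of perpetuity: 9098.36066 / (1+0.122)^5 = 5116.80497
Total PV = 13092.50295 + 5116.80497 = 18209.30791

€18209.31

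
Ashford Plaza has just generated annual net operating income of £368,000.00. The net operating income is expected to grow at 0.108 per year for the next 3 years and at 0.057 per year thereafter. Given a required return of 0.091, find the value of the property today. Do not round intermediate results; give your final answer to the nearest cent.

D_1 = 407744.00000
D_2 = 451780.35200
D_3 = 500572.63002
Terminal value at year 3: TV = D_3×(1+g_2)/(r−g_2) = 529105.26993/0.034 = 15561919.70373
P_0 = D_1/(1+r)^1 + D_2/(1+r)^2 + D_3/(1+r)^3 + TV/(1+r)^3
    = 373734.18882 + 379557.72797 + 385472.00970 + 11983644.53692 = 13122408.46341

£13122408.46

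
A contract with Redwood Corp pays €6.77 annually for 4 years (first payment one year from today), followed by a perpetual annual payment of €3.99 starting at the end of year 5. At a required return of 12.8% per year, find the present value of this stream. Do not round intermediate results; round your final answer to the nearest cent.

PV of 4-year annuity: €6.77 × [1 − (1+0.128)^−4] / 0.128 = 20.22114
Perpetuity value at year 4: €3.99 / 0.128 = 31.17188
PV of perpetuity: 31.17188 / (1+0.128)^4 = 19.25425
Total PV = 20.22114 + 19.25425 = 39.47539

€39.48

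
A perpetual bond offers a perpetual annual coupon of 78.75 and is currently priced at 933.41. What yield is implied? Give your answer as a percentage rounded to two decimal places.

P = C/r ⇒ r = C/P = 78.75/933.41 = 0.084368

8.44%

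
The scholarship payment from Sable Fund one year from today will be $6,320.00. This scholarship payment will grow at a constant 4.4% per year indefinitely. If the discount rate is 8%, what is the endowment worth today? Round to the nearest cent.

Growing perpetuity: P = D₁ / (r − g) = $6,320.0000 / (0.08 − 0.044) = $175,555.56

$175555.56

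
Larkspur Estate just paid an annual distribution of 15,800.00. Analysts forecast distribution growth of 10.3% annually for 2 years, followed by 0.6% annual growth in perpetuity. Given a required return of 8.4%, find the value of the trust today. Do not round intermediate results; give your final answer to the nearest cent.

D_1 = 17427.40000
D_2 = 19222.42220
Terminal value at year 2: TV = D_2×(1+g_2)/(r−g_2) = 19337.75673/0.078 = 247919.95812
P_0 = D_1/(1+r)^1 + D_2/(1+r)^2 + TV/(1+r)^2
    = 16076.93727 + 16358.72861 + 210985.65355 = 243421.31942

243421.32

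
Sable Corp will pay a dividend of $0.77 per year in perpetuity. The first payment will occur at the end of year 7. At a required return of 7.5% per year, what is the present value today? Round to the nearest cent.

$6.65

Value at end of year 6: C / r = $0.77 / 0.075 = $10.2667
Discount to today: PV = $10.2667 / (1 + 0.075)^6 = $10.2667 / 1.543302 = $6.65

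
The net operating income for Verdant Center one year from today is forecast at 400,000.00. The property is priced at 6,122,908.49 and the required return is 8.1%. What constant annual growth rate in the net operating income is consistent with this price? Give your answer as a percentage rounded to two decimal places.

1.57%

P = D₁/(r−g) ⇒ g = r − D₁/P = 0.081 − 400,000.00/6,122,908.49 = 0.015672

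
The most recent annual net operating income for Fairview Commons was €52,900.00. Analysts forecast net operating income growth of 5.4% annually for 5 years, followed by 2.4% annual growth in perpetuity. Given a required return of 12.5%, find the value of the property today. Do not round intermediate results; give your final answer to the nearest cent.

D_1 = 55756.60000
D_2 = 58767.45640
D_3 = 61940.89905
D_4 = 65285.70759
D_5 = 68811.13580
Terminal value at year 5: TV = D_5×(1+g_2)/(r−g_2) = 70462.60306/0.101 = 697649.53528
P_0 = D_1/(1+r)^1 + D_2/(1+r)^2 + D_3/(1+r)^3 + D_4/(1+r)^4 + D_5/(1+r)^5 + TV/(1+r)^5
    = 49561.42222 + 46433.54580 + 43503.07313 + 40757.54585 + 38185.29184 + 387145.92918 = 605586.80802

€605586.81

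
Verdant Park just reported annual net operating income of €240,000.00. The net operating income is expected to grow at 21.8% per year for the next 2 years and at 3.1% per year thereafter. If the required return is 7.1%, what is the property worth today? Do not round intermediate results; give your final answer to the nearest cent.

€8584000.00

D_1 = 292320.00000
D_2 = 356045.76000
Terminal value at year 2: TV = D_2×(1+g_2)/(r−g_2) = 367083.17856/0.04 = 9177079.46400
P_0 = D_1/(1+r)^1 + D_2/(1+r)^2 + TV/(1+r)^2
    = 272941.17647 + 310403.69089 + 8000655.13264 = 8584000.00000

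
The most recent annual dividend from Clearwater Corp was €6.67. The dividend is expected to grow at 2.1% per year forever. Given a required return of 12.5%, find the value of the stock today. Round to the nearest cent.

D₁ = D₀ × (1 + g) = €6.67 × 1.021 = €6.8101
Growing perpetuity: P = D₁ / (r − g) = €6.8101 / (0.125 − 0.021) = €65.48

€65.48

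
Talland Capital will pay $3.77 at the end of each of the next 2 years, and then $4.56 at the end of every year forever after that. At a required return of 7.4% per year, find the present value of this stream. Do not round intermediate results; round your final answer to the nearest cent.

$60.20

PV of 2-year annuity: $3.77 × [1 − (1+0.074)^−2] / 0.074 = 6.77862
Perpetuity value at year 2: $4.56 / 0.074 = 61.62162
PV of perpetuity: 61.62162 / (1+0.074)^2 = 53.42254
Total PV = 6.77862 + 53.42254 = 60.20117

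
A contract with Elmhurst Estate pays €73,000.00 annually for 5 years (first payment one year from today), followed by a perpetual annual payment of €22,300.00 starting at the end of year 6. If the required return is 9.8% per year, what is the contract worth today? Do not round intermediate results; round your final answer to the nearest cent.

€420729.93

PV of 5-year annuity: €73,000.00 × [1 − (1+0.098)^−5] / 0.098 = 278147.14536
Perpetuity value at year 5: €22,300.00 / 0.098 = 227551.02041
PV of perpetuity: 227551.02041 / (1+0.098)^5 = 142582.78285
Total PV = 278147.14536 + 142582.78285 = 420729.92821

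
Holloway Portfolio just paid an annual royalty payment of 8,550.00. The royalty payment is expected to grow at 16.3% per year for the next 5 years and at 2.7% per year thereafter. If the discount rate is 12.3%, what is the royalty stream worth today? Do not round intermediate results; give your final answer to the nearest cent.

D_1 = 9943.65000
D_2 = 11564.46495
D_3 = 13449.47274
D_4 = 15641.73679
D_5 = 18191.33989
Terminal value at year 5: TV = D_5×(1+g_2)/(r−g_2) = 18682.50607/0.096 = 194609.43820
P_0 = D_1/(1+r)^1 + D_2/(1+r)^2 + D_3/(1+r)^3 + D_4/(1+r)^4 + D_5/(1+r)^5 + TV/(1+r)^5
    = 8854.54141 + 9169.93024 + 9496.55286 + 9834.80942 + 10185.11430 + 108959.50401 = 156500.45223

156500.45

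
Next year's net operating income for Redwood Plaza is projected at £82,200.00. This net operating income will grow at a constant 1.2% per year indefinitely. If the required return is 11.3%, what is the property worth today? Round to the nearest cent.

£813861.39

Growing perpetuity: P = D₁ / (r − g) = £82,200.0000 / (0.113 − 0.012) = £813,861.39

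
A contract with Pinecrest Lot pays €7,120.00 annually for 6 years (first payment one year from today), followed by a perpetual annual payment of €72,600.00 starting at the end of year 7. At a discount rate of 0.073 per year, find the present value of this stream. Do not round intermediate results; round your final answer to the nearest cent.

€685277.26

PV of 6-year annuity: €7,120.00 × [1 − (1+0.073)^−6] / 0.073 = 33625.72047
Perpetuity value at year 6: €72,600.00 / 0.073 = 994520.54795
PV of perpetuity: 994520.54795 / (1+0.073)^6 = 651651.54428
Total PV = 33625.72047 + 651651.54428 = 685277.26475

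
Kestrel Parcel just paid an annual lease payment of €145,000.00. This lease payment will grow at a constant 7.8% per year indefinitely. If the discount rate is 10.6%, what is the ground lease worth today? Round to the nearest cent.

€5582500.00

D₁ = D₀ × (1 + g) = €145,000.00 × 1.078 = €156,310.0000
Growing perpetuity: P = D₁ / (r − g) = €156,310.0000 / (0.106 − 0.078) = €5,582,500.00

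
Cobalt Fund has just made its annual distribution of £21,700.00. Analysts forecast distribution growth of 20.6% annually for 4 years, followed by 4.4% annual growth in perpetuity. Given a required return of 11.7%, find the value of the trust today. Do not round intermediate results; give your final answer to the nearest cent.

£527233.46

D_1 = 26170.20000
D_2 = 31561.26120
D_3 = 38062.88101
D_4 = 45903.83449
Terminal value at year 4: TV = D_4×(1+g_2)/(r−g_2) = 47923.60321/0.073 = 656487.71524
P_0 = D_1/(1+r)^1 + D_2/(1+r)^2 + D_3/(1+r)^3 + D_4/(1+r)^4 + TV/(1+r)^4
    = 23429.00627 + 25295.77579 + 27311.28523 + 29487.38584 + 421710.01126 = 527233.46439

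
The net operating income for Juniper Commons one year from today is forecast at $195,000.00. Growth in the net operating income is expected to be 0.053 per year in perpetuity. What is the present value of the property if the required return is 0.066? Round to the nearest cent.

$15000000.00

Growing perpetuity: P = D₁ / (r − g) = $195,000.0000 / (0.066 − 0.053) = $15,000,000.00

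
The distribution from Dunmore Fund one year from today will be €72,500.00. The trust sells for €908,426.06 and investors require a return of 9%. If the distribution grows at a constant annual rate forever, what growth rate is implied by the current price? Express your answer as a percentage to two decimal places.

P = D₁/(r−g) ⇒ g = r − D₁/P = 0.09 − €72,500.00/€908,426.06 = 0.010192

1.02%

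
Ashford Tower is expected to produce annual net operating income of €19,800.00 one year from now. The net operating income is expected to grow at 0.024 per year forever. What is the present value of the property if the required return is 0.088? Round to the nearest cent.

Growing perpetuity: P = D₁ / (r − g) = €19,800.0000 / (0.088 − 0.024) = €309,375.00

€309375.00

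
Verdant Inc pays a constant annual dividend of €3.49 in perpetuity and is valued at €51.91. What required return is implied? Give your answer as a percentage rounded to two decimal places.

6.72%

P = C/r ⇒ r = C/P = €3.49/€51.91 = 0.067232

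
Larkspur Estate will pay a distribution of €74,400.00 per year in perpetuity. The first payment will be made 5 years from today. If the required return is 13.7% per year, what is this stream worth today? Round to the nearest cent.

€324945.49

Value at end of year 4: C / r = €74,400.00 / 0.137 = €543,065.6934
Discount to today: PV = €543,065.6934 / (1 + 0.137)^4 = €543,065.6934 / 1.671252 = €324,945.49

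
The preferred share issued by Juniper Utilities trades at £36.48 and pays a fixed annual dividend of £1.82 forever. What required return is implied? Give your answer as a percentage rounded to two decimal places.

P = C/r ⇒ r = C/P = £1.82/£36.48 = 0.049890

4.99%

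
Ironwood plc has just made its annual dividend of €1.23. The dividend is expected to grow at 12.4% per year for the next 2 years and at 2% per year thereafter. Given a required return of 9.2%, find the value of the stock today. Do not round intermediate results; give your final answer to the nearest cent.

€21.03

D_1 = 1.38252
D_2 = 1.55395
Terminal value at year 2: TV = D_2×(1+g_2)/(r−g_2) = 1.58503/0.072 = 22.01433
P_0 = D_1/(1+r)^1 + D_2/(1+r)^2 + TV/(1+r)^2
    = 1.26604 + 1.30314 + 18.46121 = 21.03040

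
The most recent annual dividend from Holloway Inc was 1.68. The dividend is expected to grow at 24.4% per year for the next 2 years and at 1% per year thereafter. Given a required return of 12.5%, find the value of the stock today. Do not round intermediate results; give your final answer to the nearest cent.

21.95

D_1 = 2.08992
D_2 = 2.59986
Terminal value at year 2: TV = D_2×(1+g_2)/(r−g_2) = 2.62586/0.115 = 22.83356
P_0 = D_1/(1+r)^1 + D_2/(1+r)^2 + TV/(1+r)^2
    = 1.85771 + 2.05421 + 18.04133 = 21.95325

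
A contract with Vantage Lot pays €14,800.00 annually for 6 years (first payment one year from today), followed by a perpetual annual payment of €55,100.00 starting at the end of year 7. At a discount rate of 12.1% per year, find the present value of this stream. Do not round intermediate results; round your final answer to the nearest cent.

PV of 6-year annuity: €14,800.00 × [1 − (1+0.121)^−6] / 0.121 = 60676.88255
Perpetuity value at year 6: €55,100.00 / 0.121 = 455371.90083
PV of perpetuity: 455371.90083 / (1+0.121)^6 = 229473.50702
Total PV = 60676.88255 + 229473.50702 = 290150.38956

€290150.39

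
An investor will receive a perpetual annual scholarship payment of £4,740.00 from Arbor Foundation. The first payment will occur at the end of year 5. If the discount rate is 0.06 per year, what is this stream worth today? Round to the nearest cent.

£62575.40

Value at end of year 4: C / r = £4,740.00 / 0.06 = £79,000.0000
Discount to today: PV = £79,000.0000 / (1 + 0.06)^4 = £79,000.0000 / 1.262477 = £62,575.40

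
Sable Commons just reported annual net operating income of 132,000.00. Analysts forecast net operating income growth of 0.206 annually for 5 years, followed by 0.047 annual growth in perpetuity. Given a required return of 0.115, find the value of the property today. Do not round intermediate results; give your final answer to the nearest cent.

3848958.66

D_1 = 159192.00000
D_2 = 191985.55200
D_3 = 231534.57571
D_4 = 279230.69831
D_5 = 336752.22216
Terminal value at year 5: TV = D_5×(1+g_2)/(r−g_2) = 352579.57660/0.068 = 5184993.77356
P_0 = D_1/(1+r)^1 + D_2/(1+r)^2 + D_3/(1+r)^3 + D_4/(1+r)^4 + D_5/(1+r)^5 + TV/(1+r)^5
    = 142773.09417 + 154425.42742 + 167028.75826 + 180660.70176 + 195405.20747 + 3008665.47381 = 3848958.66289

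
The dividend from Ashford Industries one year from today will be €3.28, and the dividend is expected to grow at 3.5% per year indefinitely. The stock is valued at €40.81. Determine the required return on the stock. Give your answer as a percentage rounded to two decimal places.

11.54%

P = D₁/(r − g) ⇒ r = D₁/P + g = €3.2800/€40.81 + 0.035 = 0.080372 + 0.035 = 0.115372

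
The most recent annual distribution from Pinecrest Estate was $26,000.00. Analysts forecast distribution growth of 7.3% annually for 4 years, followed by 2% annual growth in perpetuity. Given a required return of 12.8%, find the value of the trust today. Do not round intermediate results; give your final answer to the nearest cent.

$292979.69

D_1 = 27898.00000
D_2 = 29934.55400
D_3 = 32119.77644
D_4 = 34464.52012
Terminal value at year 4: TV = D_4×(1+g_2)/(r−g_2) = 35153.81052/0.108 = 325498.24560
P_0 = D_1/(1+r)^1 + D_2/(1+r)^2 + D_3/(1+r)^3 + D_4/(1+r)^4 + TV/(1+r)^4
    = 24732.26950 + 23526.35211 + 22379.23388 + 21288.04783 + 201053.78503 = 292979.68834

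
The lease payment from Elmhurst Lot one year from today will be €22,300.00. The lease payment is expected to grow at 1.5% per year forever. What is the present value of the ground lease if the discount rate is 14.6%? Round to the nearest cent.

€170229.01

Growing perpetuity: P = D₁ / (r − g) = €22,300.0000 / (0.146 − 0.015) = €170,229.01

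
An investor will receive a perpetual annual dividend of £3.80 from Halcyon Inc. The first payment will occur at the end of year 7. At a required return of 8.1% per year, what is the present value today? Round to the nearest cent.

£29.40

Value at end of year 6: C / r = £3.80 / 0.081 = £46.9136
Discount to today: PV = £46.9136 / (1 + 0.081)^6 = £46.9136 / 1.595711 = £29.40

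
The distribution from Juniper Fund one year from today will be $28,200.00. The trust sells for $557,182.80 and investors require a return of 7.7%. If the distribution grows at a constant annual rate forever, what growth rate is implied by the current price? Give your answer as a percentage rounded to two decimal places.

P = D₁/(r−g) ⇒ g = r − D₁/P = 0.077 − $28,200.00/$557,182.80 = 0.026388

2.64%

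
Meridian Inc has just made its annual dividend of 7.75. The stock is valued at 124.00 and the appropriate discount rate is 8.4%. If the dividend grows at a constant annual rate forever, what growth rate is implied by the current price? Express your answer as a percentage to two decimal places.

P = D₀(1+g)/(r−g) ⇒ P(r−g) = D₀(1+g) ⇒ g(P+D₀) = P·r − D₀
g = (P·r − D₀)/(P + D₀) = (124.00×0.084 − 7.75) / (124.00 + 7.75) = 0.020235

2.02%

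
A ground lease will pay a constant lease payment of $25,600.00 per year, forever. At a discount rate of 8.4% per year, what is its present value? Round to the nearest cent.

$304761.90

Level perpetuity: PV = C / r = $25,600.00 / 0.084 = $304,761.90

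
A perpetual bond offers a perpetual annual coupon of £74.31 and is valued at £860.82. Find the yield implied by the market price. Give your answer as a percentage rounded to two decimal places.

P = C/r ⇒ r = C/P = £74.31/£860.82 = 0.086325

8.63%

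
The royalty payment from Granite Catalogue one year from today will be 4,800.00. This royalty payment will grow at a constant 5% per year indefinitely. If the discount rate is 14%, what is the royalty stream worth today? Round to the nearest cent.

53333.33

Growing perpetuity: P = D₁ / (r − g) = 4,800.0000 / (0.14 − 0.05) = 53,333.33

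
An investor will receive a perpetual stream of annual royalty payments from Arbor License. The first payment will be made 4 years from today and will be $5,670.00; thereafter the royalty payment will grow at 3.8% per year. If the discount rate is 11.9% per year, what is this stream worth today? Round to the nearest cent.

$49958.31

Value at end of year 3: C₁ / (r − g) = $5,670.00 / (0.119 − 0.038) = $70,000.0000
Discount to today: PV = $70,000.0000 / (1 + 0.119)^3 = $70,000.0000 / 1.401168 = $49,958.31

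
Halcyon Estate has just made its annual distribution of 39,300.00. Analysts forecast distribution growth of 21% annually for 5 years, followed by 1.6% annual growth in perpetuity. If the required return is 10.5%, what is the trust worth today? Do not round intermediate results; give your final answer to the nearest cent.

966474.78

D_1 = 47553.00000
D_2 = 57539.13000
D_3 = 69622.34730
D_4 = 84243.04023
D_5 = 101934.07868
Terminal value at year 5: TV = D_5×(1+g_2)/(r−g_2) = 103565.02394/0.089 = 1163651.95439
P_0 = D_1/(1+r)^1 + D_2/(1+r)^2 + D_3/(1+r)^3 + D_4/(1+r)^4 + D_5/(1+r)^5 + TV/(1+r)^5
    = 43034.38914 + 47123.62974 + 51601.44071 + 56504.74503 + 61873.97419 + 706336.60428 = 966474.78309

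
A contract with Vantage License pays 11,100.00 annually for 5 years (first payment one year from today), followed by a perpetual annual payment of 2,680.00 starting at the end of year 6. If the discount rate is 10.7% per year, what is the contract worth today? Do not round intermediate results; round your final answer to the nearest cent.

56402.46

PV of 5-year annuity: 11,100.00 × [1 − (1+0.107)^−5] / 0.107 = 41335.94596
Perpetuity value at year 5: 2,680.00 / 0.107 = 25046.72897
PV of perpetuity: 25046.72897 / (1+0.107)^5 = 15066.51860
Total PV = 41335.94596 + 15066.51860 = 56402.46456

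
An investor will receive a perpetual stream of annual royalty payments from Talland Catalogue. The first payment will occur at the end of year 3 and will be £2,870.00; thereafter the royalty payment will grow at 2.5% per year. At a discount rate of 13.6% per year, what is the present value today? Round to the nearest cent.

£20035.60

Value at end of year 2: C₁ / (r − g) = £2,870.00 / (0.136 − 0.025) = £25,855.8559
Discount to today: PV = £25,855.8559 / (1 + 0.136)^2 = £25,855.8559 / 1.290496 = £20,035.60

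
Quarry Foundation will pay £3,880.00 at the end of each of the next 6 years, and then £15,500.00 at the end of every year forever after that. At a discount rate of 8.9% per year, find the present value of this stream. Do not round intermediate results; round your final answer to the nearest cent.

PV of 6-year annuity: £3,880.00 × [1 − (1+0.089)^−6] / 0.089 = 17457.38002
Perpetuity value at year 6: £15,500.00 / 0.089 = 174157.30337
PV of perpetuity: 174157.30337 / (1+0.089)^6 = 104417.76977
Total PV = 17457.38002 + 104417.76977 = 121875.14979

£121875.15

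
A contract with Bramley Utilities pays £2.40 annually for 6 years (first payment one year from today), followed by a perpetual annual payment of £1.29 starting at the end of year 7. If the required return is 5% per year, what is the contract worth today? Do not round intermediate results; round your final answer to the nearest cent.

£31.43

PV of 6-year annuity: £2.40 × [1 − (1+0.05)^−6] / 0.05 = 12.18166
Perpetuity value at year 6: £1.29 / 0.05 = 25.80000
PV of perpetuity: 25.80000 / (1+0.05)^6 = 19.25236
Total PV = 12.18166 + 19.25236 = 31.43402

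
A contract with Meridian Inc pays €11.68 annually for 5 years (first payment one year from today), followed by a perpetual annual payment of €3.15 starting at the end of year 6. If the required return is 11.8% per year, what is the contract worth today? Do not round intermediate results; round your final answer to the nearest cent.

PV of 5-year annuity: €11.68 × [1 − (1+0.118)^−5] / 0.118 = 42.31323
Perpetuity value at year 5: €3.15 / 0.118 = 26.69492
PV of perpetuity: 26.69492 / (1+0.118)^5 = 15.28338
Total PV = 42.31323 + 15.28338 = 57.59662

€57.60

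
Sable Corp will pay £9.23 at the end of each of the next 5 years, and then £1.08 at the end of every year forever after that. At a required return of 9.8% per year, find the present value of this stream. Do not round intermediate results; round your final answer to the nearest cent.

PV of 5-year annuity: £9.23 × [1 − (1+0.098)^−5] / 0.098 = 35.16847
Perpetuity value at year 5: £1.08 / 0.098 = 11.02041
PV of perpetuity: 11.02041 / (1+0.098)^5 = 6.90535
Total PV = 35.16847 + 6.90535 = 42.07382

£42.07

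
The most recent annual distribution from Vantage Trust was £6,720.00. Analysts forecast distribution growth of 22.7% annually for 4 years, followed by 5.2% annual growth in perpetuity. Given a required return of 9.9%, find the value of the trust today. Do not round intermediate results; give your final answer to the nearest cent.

£269381.22

D_1 = 8245.44000
D_2 = 10117.15488
D_3 = 12413.74904
D_4 = 15231.67007
Terminal value at year 4: TV = D_4×(1+g_2)/(r−g_2) = 16023.71691/0.047 = 340930.14708
P_0 = D_1/(1+r)^1 + D_2/(1+r)^2 + D_3/(1+r)^3 + D_4/(1+r)^4 + TV/(1+r)^4
    = 7502.67516 + 8376.50812 + 9352.11598 + 10441.35242 + 233708.56896 = 269381.22063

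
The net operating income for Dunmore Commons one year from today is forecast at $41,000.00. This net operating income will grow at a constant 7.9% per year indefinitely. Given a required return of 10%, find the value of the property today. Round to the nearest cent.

$1952380.95

Growing perpetuity: P = D₁ / (r − g) = $41,000.0000 / (0.1 − 0.079) = $1,952,380.95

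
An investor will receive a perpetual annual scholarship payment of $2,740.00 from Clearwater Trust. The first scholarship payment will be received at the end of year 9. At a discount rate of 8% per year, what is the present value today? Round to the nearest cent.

$18504.21

Value at end of year 8: C / r = $2,740.00 / 0.08 = $34,250.0000
Discount to today: PV = $34,250.0000 / (1 + 0.08)^8 = $34,250.0000 / 1.850930 = $18,504.21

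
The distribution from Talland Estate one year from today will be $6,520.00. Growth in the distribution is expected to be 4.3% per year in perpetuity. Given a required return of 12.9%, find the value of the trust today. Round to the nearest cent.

$75813.95

Growing perpetuity: P = D₁ / (r − g) = $6,520.0000 / (0.129 − 0.043) = $75,813.95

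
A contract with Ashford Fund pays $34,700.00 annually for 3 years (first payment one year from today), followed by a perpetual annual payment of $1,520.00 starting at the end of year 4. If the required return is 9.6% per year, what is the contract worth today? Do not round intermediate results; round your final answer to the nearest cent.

PV of 3-year annuity: $34,700.00 × [1 − (1+0.096)^−3] / 0.096 = 86905.08946
Perpetuity value at year 3: $1,520.00 / 0.096 = 15833.33333
PV of perpetuity: 15833.33333 / (1+0.096)^3 = 12026.53979
Total PV = 86905.08946 + 12026.53979 = 98931.62925

$98931.63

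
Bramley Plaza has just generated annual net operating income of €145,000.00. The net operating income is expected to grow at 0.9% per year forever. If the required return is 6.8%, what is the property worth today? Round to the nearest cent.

D₁ = D₀ × (1 + g) = €145,000.00 × 1.009 = €146,305.0000
Growing perpetuity: P = D₁ / (r − g) = €146,305.0000 / (0.068 − 0.009) = €2,479,745.76

€2479745.76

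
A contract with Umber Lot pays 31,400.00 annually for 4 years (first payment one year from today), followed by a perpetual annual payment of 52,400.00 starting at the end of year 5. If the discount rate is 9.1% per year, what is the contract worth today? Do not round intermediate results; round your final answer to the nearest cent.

507939.12

PV of 4-year annuity: 31,400.00 × [1 − (1+0.091)^−4] / 0.091 = 101504.31725
Perpetuity value at year 4: 52,400.00 / 0.091 = 575824.17582
PV of perpetuity: 575824.17582 / (1+0.091)^4 = 406434.80564
Total PV = 101504.31725 + 406434.80564 = 507939.12289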